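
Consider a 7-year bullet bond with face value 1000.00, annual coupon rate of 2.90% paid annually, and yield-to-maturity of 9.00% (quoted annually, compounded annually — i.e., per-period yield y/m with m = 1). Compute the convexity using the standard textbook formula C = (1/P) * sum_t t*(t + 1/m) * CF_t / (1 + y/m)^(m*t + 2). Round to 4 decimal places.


Coupon per period c = face * coupon_rate / m = 29.000000
Periods per year m = 1; per-period yield y/m = 0.090000
Number of cashflows N = 7
Cashflows (t years, CF_t, discount factor 1/(1+y/m)^(m*t), PV):
  t = 1.0000: CF_t = 29.000000, DF = 0.917431, PV = 26.605505
  t = 2.0000: CF_t = 29.000000, DF = 0.841680, PV = 24.408720
  t = 3.0000: CF_t = 29.000000, DF = 0.772183, PV = 22.393321
  t = 4.0000: CF_t = 29.000000, DF = 0.708425, PV = 20.544331
  t = 5.0000: CF_t = 29.000000, DF = 0.649931, PV = 18.848010
  t = 6.0000: CF_t = 29.000000, DF = 0.596267, PV = 17.291752
  t = 7.0000: CF_t = 1029.000000, DF = 0.547034, PV = 562.898238
Price P = sum_t PV_t = 692.989877
Convexity numerator sum_t t*(t + 1/m) * CF_t / (1+y/m)^(m*t + 2):
  t = 1.0000: term = 44.786642
  t = 2.0000: term = 123.265987
  t = 3.0000: term = 226.176122
  t = 4.0000: term = 345.835050
  t = 5.0000: term = 475.919793
  t = 6.0000: term = 611.273129
  t = 7.0000: term = 26531.690367
Convexity = (1/P) * sum = 28358.947089 / 692.989877 = 40.922599

Answer: Convexity = 40.9226


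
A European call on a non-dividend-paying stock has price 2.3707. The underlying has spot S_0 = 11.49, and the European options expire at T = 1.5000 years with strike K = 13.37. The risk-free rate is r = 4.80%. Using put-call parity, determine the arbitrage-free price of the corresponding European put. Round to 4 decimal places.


Answer: Put price = 3.3219

Derivation:
Put-call parity: C - P = S_0 * exp(-qT) - K * exp(-rT).
S_0 * exp(-qT) = 11.4900 * 1.00000000 = 11.49000000
K * exp(-rT) = 13.3700 * 0.93053090 = 12.44119808
P = C - S*exp(-qT) + K*exp(-rT)
P = 2.3707 - 11.49000000 + 12.44119808 = 3.3219


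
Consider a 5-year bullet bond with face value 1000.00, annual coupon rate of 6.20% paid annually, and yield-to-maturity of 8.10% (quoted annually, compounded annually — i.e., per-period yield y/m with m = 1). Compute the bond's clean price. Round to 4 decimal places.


Coupon per period c = face * coupon_rate / m = 62.000000
Periods per year m = 1; per-period yield y/m = 0.081000
Number of cashflows N = 5
Cashflows (t years, CF_t, discount factor 1/(1+y/m)^(m*t), PV):
  t = 1.0000: CF_t = 62.000000, DF = 0.925069, PV = 57.354302
  t = 2.0000: CF_t = 62.000000, DF = 0.855753, PV = 53.056708
  t = 3.0000: CF_t = 62.000000, DF = 0.791631, PV = 49.081136
  t = 4.0000: CF_t = 62.000000, DF = 0.732314, PV = 45.403456
  t = 5.0000: CF_t = 1062.000000, DF = 0.677441, PV = 719.442429
Price P = sum_t PV_t = 924.338032

Answer: Price = 924.3380


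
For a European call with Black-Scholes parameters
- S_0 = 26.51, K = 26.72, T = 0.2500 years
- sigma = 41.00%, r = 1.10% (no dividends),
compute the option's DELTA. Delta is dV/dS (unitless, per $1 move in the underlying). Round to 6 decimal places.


Answer: Delta = 0.530857

Derivation:
d1 = 0.0774252275; d2 = -0.1275747725
phi(d1) = 0.3977483078; exp(-qT) = 1.0000000000; exp(-rT) = 0.9972537778
N(d1) = 0.5308573638
Delta = exp(-qT) * N(d1) = 1.0000000000 * 0.5308573638 = 0.530857


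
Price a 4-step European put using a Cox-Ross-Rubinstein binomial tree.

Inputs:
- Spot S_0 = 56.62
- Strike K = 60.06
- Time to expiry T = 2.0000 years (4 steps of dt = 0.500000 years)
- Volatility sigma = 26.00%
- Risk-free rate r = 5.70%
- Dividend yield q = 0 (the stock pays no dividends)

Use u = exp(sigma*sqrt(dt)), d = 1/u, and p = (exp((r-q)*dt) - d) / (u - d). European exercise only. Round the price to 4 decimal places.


Answer: Price = V(0,0) = 6.5998

Derivation:
dt = T/N = 0.500000
u = exp(sigma*sqrt(dt)) = 1.201833; d = 1/u = 0.832062
p = (exp((r-q)*dt) - d) / (u - d) = 0.532351
Discount per step: exp(-r*dt) = 0.971902
Stock lattice S(k, i) with i counting down-moves:
  k=0: S(0,0) = 56.6200
  k=1: S(1,0) = 68.0478; S(1,1) = 47.1114
  k=2: S(2,0) = 81.7821; S(2,1) = 56.6200; S(2,2) = 39.1996
  k=3: S(3,0) = 98.2884; S(3,1) = 68.0478; S(3,2) = 47.1114; S(3,3) = 32.6165
  k=4: S(4,0) = 118.1262; S(4,1) = 81.7821; S(4,2) = 56.6200; S(4,3) = 39.1996; S(4,4) = 27.1390
Terminal payoffs V(N, i) = max(K - S_T, 0):
  V(4,0) = 0.000000; V(4,1) = 0.000000; V(4,2) = 3.440000; V(4,3) = 20.860392; V(4,4) = 32.921016
Backward induction: V(k, i) = exp(-r*dt) * [p * V(k+1, i) + (1-p) * V(k+1, i+1)].
  V(3,0) = exp(-r*dt) * [p*0.000000 + (1-p)*0.000000] = 0.000000
  V(3,1) = exp(-r*dt) * [p*0.000000 + (1-p)*3.440000] = 1.563512
  V(3,2) = exp(-r*dt) * [p*3.440000 + (1-p)*20.860392] = 11.261075
  V(3,3) = exp(-r*dt) * [p*20.860392 + (1-p)*32.921016] = 25.755929
  V(2,0) = exp(-r*dt) * [p*0.000000 + (1-p)*1.563512] = 0.710631
  V(2,1) = exp(-r*dt) * [p*1.563512 + (1-p)*11.261075] = 5.927214
  V(2,2) = exp(-r*dt) * [p*11.261075 + (1-p)*25.755929] = 17.532712
  V(1,0) = exp(-r*dt) * [p*0.710631 + (1-p)*5.927214] = 3.061650
  V(1,1) = exp(-r*dt) * [p*5.927214 + (1-p)*17.532712] = 11.035480
  V(0,0) = exp(-r*dt) * [p*3.061650 + (1-p)*11.035480] = 6.599805


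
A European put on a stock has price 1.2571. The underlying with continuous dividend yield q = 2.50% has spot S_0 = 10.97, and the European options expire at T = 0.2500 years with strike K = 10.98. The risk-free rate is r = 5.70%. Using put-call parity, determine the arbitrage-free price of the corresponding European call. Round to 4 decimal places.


Put-call parity: C - P = S_0 * exp(-qT) - K * exp(-rT).
S_0 * exp(-qT) = 10.9700 * 0.99376949 = 10.90165131
K * exp(-rT) = 10.9800 * 0.98585105 = 10.82464454
C = P + S*exp(-qT) - K*exp(-rT)
C = 1.2571 + 10.90165131 - 10.82464454 = 1.3341

Answer: Call price = 1.3341


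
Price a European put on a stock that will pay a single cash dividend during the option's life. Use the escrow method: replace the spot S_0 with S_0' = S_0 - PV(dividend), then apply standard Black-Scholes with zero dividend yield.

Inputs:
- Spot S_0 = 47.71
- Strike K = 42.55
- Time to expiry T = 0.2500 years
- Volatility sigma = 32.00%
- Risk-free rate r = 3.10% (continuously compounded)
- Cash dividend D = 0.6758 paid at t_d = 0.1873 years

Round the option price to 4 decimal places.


Answer: Price = 1.0604

Derivation:
PV(D) = D * exp(-r * t_d) = 0.6758 * 0.99421052 = 0.67188747
S_0' = S_0 - PV(D) = 47.7100 - 0.67188747 = 47.03811253
d1 = (ln(S_0'/K) + (r + sigma^2/2)*T) / (sigma*sqrt(T)) = 0.75517702
d2 = d1 - sigma*sqrt(T) = 0.59517702
exp(-rT) = 0.99227995
N(-d1) = 0.22507139; N(-d2) = 0.27586258
P = K * exp(-rT) * N(-d2) - S_0' * N(-d1) = 42.5500 * 0.99227995 * 0.27586258 - 47.03811253 * 0.22507139 = 1.0604


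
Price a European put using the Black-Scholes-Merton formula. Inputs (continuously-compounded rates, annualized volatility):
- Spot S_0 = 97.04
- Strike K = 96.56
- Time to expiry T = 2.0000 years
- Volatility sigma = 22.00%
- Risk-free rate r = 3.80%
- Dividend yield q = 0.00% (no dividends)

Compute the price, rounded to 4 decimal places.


d1 = (ln(S/K) + (r - q + 0.5*sigma^2) * T) / (sigma * sqrt(T)) = 0.41577457
d2 = d1 - sigma * sqrt(T) = 0.10464759
exp(-rT) = 0.92681621; exp(-qT) = 1.00000000
P = K * exp(-rT) * N(-d2) - S_0 * exp(-qT) * N(-d1)
N(-d1) = 0.33878748; N(-d2) = 0.45832773
P = 96.5600 * 0.92681621 * 0.45832773 - 97.0400 * 1.00000000 * 0.33878748 = 8.1414

Answer: Price = 8.1414


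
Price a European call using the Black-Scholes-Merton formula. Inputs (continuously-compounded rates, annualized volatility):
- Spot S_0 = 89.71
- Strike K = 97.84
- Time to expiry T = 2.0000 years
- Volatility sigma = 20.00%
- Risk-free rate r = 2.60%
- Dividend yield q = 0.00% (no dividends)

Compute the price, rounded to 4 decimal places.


d1 = (ln(S/K) + (r - q + 0.5*sigma^2) * T) / (sigma * sqrt(T)) = 0.01855715
d2 = d1 - sigma * sqrt(T) = -0.26428556
exp(-rT) = 0.94932887; exp(-qT) = 1.00000000
C = S_0 * exp(-qT) * N(d1) - K * exp(-rT) * N(d2)
N(d1) = 0.50740281; N(d2) = 0.39577994
C = 89.7100 * 1.00000000 * 0.50740281 - 97.8400 * 0.94932887 * 0.39577994 = 8.7581

Answer: Price = 8.7581


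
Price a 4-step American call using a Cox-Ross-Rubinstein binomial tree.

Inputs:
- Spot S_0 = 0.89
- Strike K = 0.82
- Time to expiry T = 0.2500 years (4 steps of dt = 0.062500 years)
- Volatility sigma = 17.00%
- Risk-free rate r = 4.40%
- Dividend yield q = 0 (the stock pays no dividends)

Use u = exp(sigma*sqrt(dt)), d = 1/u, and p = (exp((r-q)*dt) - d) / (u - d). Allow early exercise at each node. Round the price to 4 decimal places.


Answer: Price = V(0,0) = 0.0831

Derivation:
dt = T/N = 0.062500
u = exp(sigma*sqrt(dt)) = 1.043416; d = 1/u = 0.958390
p = (exp((r-q)*dt) - d) / (u - d) = 0.521764
Discount per step: exp(-r*dt) = 0.997254
Stock lattice S(k, i) with i counting down-moves:
  k=0: S(0,0) = 0.8900
  k=1: S(1,0) = 0.9286; S(1,1) = 0.8530
  k=2: S(2,0) = 0.9690; S(2,1) = 0.8900; S(2,2) = 0.8175
  k=3: S(3,0) = 1.0110; S(3,1) = 0.9286; S(3,2) = 0.8530; S(3,3) = 0.7835
  k=4: S(4,0) = 1.0549; S(4,1) = 0.9690; S(4,2) = 0.8900; S(4,3) = 0.8175; S(4,4) = 0.7509
Terminal payoffs V(N, i) = max(S_T - K, 0):
  V(4,0) = 0.234921; V(4,1) = 0.148958; V(4,2) = 0.070000; V(4,3) = 0.000000; V(4,4) = 0.000000
Backward induction: V(k, i) = exp(-r*dt) * [p * V(k+1, i) + (1-p) * V(k+1, i+1)]; then take max(V_cont, immediate exercise) for American.
  V(3,0) = exp(-r*dt) * [p*0.234921 + (1-p)*0.148958] = 0.193278; exercise = 0.191027; V(3,0) = max -> 0.193278
  V(3,1) = exp(-r*dt) * [p*0.148958 + (1-p)*0.070000] = 0.110892; exercise = 0.108640; V(3,1) = max -> 0.110892
  V(3,2) = exp(-r*dt) * [p*0.070000 + (1-p)*0.000000] = 0.036423; exercise = 0.032968; V(3,2) = max -> 0.036423
  V(3,3) = exp(-r*dt) * [p*0.000000 + (1-p)*0.000000] = 0.000000; exercise = 0.000000; V(3,3) = max -> 0.000000
  V(2,0) = exp(-r*dt) * [p*0.193278 + (1-p)*0.110892] = 0.153456; exercise = 0.148958; V(2,0) = max -> 0.153456
  V(2,1) = exp(-r*dt) * [p*0.110892 + (1-p)*0.036423] = 0.075072; exercise = 0.070000; V(2,1) = max -> 0.075072
  V(2,2) = exp(-r*dt) * [p*0.036423 + (1-p)*0.000000] = 0.018952; exercise = 0.000000; V(2,2) = max -> 0.018952
  V(1,0) = exp(-r*dt) * [p*0.153456 + (1-p)*0.075072] = 0.115651; exercise = 0.108640; V(1,0) = max -> 0.115651
  V(1,1) = exp(-r*dt) * [p*0.075072 + (1-p)*0.018952] = 0.048101; exercise = 0.032968; V(1,1) = max -> 0.048101
  V(0,0) = exp(-r*dt) * [p*0.115651 + (1-p)*0.048101] = 0.083117; exercise = 0.070000; V(0,0) = max -> 0.083117


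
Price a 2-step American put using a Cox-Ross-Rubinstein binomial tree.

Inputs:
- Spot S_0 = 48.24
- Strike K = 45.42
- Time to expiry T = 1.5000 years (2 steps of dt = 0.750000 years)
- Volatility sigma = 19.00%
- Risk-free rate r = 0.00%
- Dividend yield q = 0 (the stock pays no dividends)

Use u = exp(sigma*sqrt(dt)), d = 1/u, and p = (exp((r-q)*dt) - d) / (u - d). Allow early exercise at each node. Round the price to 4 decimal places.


Answer: Price = V(0,0) = 3.1344

Derivation:
dt = T/N = 0.750000
u = exp(sigma*sqrt(dt)) = 1.178856; d = 1/u = 0.848280
p = (exp((r-q)*dt) - d) / (u - d) = 0.458956
Discount per step: exp(-r*dt) = 1.000000
Stock lattice S(k, i) with i counting down-moves:
  k=0: S(0,0) = 48.2400
  k=1: S(1,0) = 56.8680; S(1,1) = 40.9210
  k=2: S(2,0) = 67.0392; S(2,1) = 48.2400; S(2,2) = 34.7125
Terminal payoffs V(N, i) = max(K - S_T, 0):
  V(2,0) = 0.000000; V(2,1) = 0.000000; V(2,2) = 10.707533
Backward induction: V(k, i) = exp(-r*dt) * [p * V(k+1, i) + (1-p) * V(k+1, i+1)]; then take max(V_cont, immediate exercise) for American.
  V(1,0) = exp(-r*dt) * [p*0.000000 + (1-p)*0.000000] = 0.000000; exercise = 0.000000; V(1,0) = max -> 0.000000
  V(1,1) = exp(-r*dt) * [p*0.000000 + (1-p)*10.707533] = 5.793243; exercise = 4.498986; V(1,1) = max -> 5.793243
  V(0,0) = exp(-r*dt) * [p*0.000000 + (1-p)*5.793243] = 3.134397; exercise = 0.000000; V(0,0) = max -> 3.134397


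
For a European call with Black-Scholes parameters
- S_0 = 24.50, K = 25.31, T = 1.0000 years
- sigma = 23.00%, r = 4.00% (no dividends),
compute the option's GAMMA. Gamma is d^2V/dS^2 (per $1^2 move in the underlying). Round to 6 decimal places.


d1 = 0.1474936652; d2 = -0.0825063348
phi(d1) = 0.3946264239; exp(-qT) = 1.0000000000; exp(-rT) = 0.9607894392
Gamma = exp(-qT) * phi(d1) / (S * sigma * sqrt(T)) = 1.0000000000 * 0.3946264239 / (24.5000 * 0.2300 * 1.0000000000) = 0.070031

Answer: Gamma = 0.070031


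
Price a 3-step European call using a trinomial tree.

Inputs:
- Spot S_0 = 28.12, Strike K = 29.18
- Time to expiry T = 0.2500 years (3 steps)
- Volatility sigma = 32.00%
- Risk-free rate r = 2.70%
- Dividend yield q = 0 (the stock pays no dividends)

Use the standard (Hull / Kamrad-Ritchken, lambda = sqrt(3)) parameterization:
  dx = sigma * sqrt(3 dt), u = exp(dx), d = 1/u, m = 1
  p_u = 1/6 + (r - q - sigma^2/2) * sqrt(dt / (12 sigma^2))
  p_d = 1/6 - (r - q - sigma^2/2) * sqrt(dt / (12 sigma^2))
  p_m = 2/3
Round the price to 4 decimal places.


Answer: Price = V(0,0) = 1.4160

Derivation:
dt = T/N = 0.083333; dx = sigma*sqrt(3*dt) = 0.160000
u = exp(dx) = 1.173511; d = 1/u = 0.852144
p_u = 0.160365, p_m = 0.666667, p_d = 0.172969
Discount per step: exp(-r*dt) = 0.997753
Stock lattice S(k, j) with j the centered position index:
  k=0: S(0,+0) = 28.1200
  k=1: S(1,-1) = 23.9623; S(1,+0) = 28.1200; S(1,+1) = 32.9991
  k=2: S(2,-2) = 20.4193; S(2,-1) = 23.9623; S(2,+0) = 28.1200; S(2,+1) = 32.9991; S(2,+2) = 38.7248
  k=3: S(3,-3) = 17.4002; S(3,-2) = 20.4193; S(3,-1) = 23.9623; S(3,+0) = 28.1200; S(3,+1) = 32.9991; S(3,+2) = 38.7248; S(3,+3) = 45.4440
Terminal payoffs V(N, j) = max(S_T - K, 0):
  V(3,-3) = 0.000000; V(3,-2) = 0.000000; V(3,-1) = 0.000000; V(3,+0) = 0.000000; V(3,+1) = 3.819126; V(3,+2) = 9.544833; V(3,+3) = 16.264012
Backward induction: V(k, j) = exp(-r*dt) * [p_u * V(k+1, j+1) + p_m * V(k+1, j) + p_d * V(k+1, j-1)]
  V(2,-2) = exp(-r*dt) * [p_u*0.000000 + p_m*0.000000 + p_d*0.000000] = 0.000000
  V(2,-1) = exp(-r*dt) * [p_u*0.000000 + p_m*0.000000 + p_d*0.000000] = 0.000000
  V(2,+0) = exp(-r*dt) * [p_u*3.819126 + p_m*0.000000 + p_d*0.000000] = 0.611076
  V(2,+1) = exp(-r*dt) * [p_u*9.544833 + p_m*3.819126 + p_d*0.000000] = 4.067575
  V(2,+2) = exp(-r*dt) * [p_u*16.264012 + p_m*9.544833 + p_d*3.819126] = 9.610335
  V(1,-1) = exp(-r*dt) * [p_u*0.611076 + p_m*0.000000 + p_d*0.000000] = 0.097775
  V(1,+0) = exp(-r*dt) * [p_u*4.067575 + p_m*0.611076 + p_d*0.000000] = 1.057297
  V(1,+1) = exp(-r*dt) * [p_u*9.610335 + p_m*4.067575 + p_d*0.611076] = 4.348775
  V(0,+0) = exp(-r*dt) * [p_u*4.348775 + p_m*1.057297 + p_d*0.097775] = 1.415977


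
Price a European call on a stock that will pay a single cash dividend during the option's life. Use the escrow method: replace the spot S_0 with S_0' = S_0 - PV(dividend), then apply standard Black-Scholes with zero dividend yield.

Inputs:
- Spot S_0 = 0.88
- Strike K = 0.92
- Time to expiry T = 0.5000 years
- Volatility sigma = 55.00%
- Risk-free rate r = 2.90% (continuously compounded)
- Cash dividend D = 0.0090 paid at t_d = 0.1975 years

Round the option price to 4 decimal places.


Answer: Price = 0.1199

Derivation:
PV(D) = D * exp(-r * t_d) = 0.0090 * 0.99428887 = 0.00894860
S_0' = S_0 - PV(D) = 0.8800 - 0.00894860 = 0.87105140
d1 = (ln(S_0'/K) + (r + sigma^2/2)*T) / (sigma*sqrt(T)) = 0.09115845
d2 = d1 - sigma*sqrt(T) = -0.29775028
exp(-rT) = 0.98560462
N(d1) = 0.53631666; N(d2) = 0.38294688
C = S_0' * N(d1) - K * exp(-rT) * N(d2) = 0.87105140 * 0.53631666 - 0.9200 * 0.98560462 * 0.38294688 = 0.1199


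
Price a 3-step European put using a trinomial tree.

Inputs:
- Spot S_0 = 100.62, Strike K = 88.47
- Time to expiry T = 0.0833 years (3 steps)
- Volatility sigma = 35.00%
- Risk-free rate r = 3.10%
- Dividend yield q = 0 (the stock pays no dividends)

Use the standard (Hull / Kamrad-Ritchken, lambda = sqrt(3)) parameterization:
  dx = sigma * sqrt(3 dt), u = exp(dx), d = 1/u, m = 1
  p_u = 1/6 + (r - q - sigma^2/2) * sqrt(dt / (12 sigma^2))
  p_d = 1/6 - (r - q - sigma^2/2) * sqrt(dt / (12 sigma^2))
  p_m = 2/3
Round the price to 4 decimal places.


dt = T/N = 0.027767; dx = sigma*sqrt(3*dt) = 0.101016
u = exp(dx) = 1.106294; d = 1/u = 0.903918
p_u = 0.162509, p_m = 0.666667, p_d = 0.170824
Discount per step: exp(-r*dt) = 0.999140
Stock lattice S(k, j) with j the centered position index:
  k=0: S(0,+0) = 100.6200
  k=1: S(1,-1) = 90.9523; S(1,+0) = 100.6200; S(1,+1) = 111.3153
  k=2: S(2,-2) = 82.2134; S(2,-1) = 90.9523; S(2,+0) = 100.6200; S(2,+1) = 111.3153; S(2,+2) = 123.1475
  k=3: S(3,-3) = 74.3143; S(3,-2) = 82.2134; S(3,-1) = 90.9523; S(3,+0) = 100.6200; S(3,+1) = 111.3153; S(3,+2) = 123.1475; S(3,+3) = 136.2374
Terminal payoffs V(N, j) = max(K - S_T, 0):
  V(3,-3) = 14.155746; V(3,-2) = 6.256554; V(3,-1) = 0.000000; V(3,+0) = 0.000000; V(3,+1) = 0.000000; V(3,+2) = 0.000000; V(3,+3) = 0.000000
Backward induction: V(k, j) = exp(-r*dt) * [p_u * V(k+1, j+1) + p_m * V(k+1, j) + p_d * V(k+1, j-1)]
  V(2,-2) = exp(-r*dt) * [p_u*0.000000 + p_m*6.256554 + p_d*14.155746] = 6.583509
  V(2,-1) = exp(-r*dt) * [p_u*0.000000 + p_m*0.000000 + p_d*6.256554] = 1.067851
  V(2,+0) = exp(-r*dt) * [p_u*0.000000 + p_m*0.000000 + p_d*0.000000] = 0.000000
  V(2,+1) = exp(-r*dt) * [p_u*0.000000 + p_m*0.000000 + p_d*0.000000] = 0.000000
  V(2,+2) = exp(-r*dt) * [p_u*0.000000 + p_m*0.000000 + p_d*0.000000] = 0.000000
  V(1,-1) = exp(-r*dt) * [p_u*0.000000 + p_m*1.067851 + p_d*6.583509] = 1.834943
  V(1,+0) = exp(-r*dt) * [p_u*0.000000 + p_m*0.000000 + p_d*1.067851] = 0.182258
  V(1,+1) = exp(-r*dt) * [p_u*0.000000 + p_m*0.000000 + p_d*0.000000] = 0.000000
  V(0,+0) = exp(-r*dt) * [p_u*0.000000 + p_m*0.182258 + p_d*1.834943] = 0.434583

Answer: Price = V(0,0) = 0.4346


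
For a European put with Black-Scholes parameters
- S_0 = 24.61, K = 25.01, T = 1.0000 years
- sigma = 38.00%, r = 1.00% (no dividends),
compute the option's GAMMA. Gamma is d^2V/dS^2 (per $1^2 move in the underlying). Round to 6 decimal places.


d1 = 0.1738871566; d2 = -0.2061128434
phi(d1) = 0.3929562860; exp(-qT) = 1.0000000000; exp(-rT) = 0.9900498337
Gamma = exp(-qT) * phi(d1) / (S * sigma * sqrt(T)) = 1.0000000000 * 0.3929562860 / (24.6100 * 0.3800 * 1.0000000000) = 0.042019

Answer: Gamma = 0.042019


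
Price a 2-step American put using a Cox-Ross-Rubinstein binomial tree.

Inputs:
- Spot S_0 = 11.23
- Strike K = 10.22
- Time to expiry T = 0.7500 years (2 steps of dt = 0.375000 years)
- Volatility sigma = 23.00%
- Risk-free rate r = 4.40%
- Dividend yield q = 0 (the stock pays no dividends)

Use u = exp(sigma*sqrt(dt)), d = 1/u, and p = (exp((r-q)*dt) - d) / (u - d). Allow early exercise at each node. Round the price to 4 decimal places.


Answer: Price = V(0,0) = 0.3834

Derivation:
dt = T/N = 0.375000
u = exp(sigma*sqrt(dt)) = 1.151247; d = 1/u = 0.868623
p = (exp((r-q)*dt) - d) / (u - d) = 0.523713
Discount per step: exp(-r*dt) = 0.983635
Stock lattice S(k, i) with i counting down-moves:
  k=0: S(0,0) = 11.2300
  k=1: S(1,0) = 12.9285; S(1,1) = 9.7546
  k=2: S(2,0) = 14.8839; S(2,1) = 11.2300; S(2,2) = 8.4731
Terminal payoffs V(N, i) = max(K - S_T, 0):
  V(2,0) = 0.000000; V(2,1) = 0.000000; V(2,2) = 1.746891
Backward induction: V(k, i) = exp(-r*dt) * [p * V(k+1, i) + (1-p) * V(k+1, i+1)]; then take max(V_cont, immediate exercise) for American.
  V(1,0) = exp(-r*dt) * [p*0.000000 + (1-p)*0.000000] = 0.000000; exercise = 0.000000; V(1,0) = max -> 0.000000
  V(1,1) = exp(-r*dt) * [p*0.000000 + (1-p)*1.746891] = 0.818407; exercise = 0.465360; V(1,1) = max -> 0.818407
  V(0,0) = exp(-r*dt) * [p*0.000000 + (1-p)*0.818407] = 0.383418; exercise = 0.000000; V(0,0) = max -> 0.383418


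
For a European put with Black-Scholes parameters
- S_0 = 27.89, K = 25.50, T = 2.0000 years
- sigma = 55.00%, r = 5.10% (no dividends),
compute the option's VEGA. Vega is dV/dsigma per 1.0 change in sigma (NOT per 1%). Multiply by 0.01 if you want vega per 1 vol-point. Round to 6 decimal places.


Answer: Vega = 12.860329

Derivation:
d1 = 0.6352258407; d2 = -0.1425916186
phi(d1) = 0.3260532826; exp(-qT) = 1.0000000000; exp(-rT) = 0.9030295517
Vega = S * exp(-qT) * phi(d1) * sqrt(T) = 27.8900 * 1.0000000000 * 0.3260532826 * 1.4142135624 = 12.860329


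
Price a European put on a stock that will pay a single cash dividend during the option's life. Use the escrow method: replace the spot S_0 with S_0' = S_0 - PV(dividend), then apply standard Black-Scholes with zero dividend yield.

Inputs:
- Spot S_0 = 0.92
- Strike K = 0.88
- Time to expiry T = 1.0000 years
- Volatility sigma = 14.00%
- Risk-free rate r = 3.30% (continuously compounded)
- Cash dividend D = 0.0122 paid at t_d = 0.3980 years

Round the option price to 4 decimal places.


Answer: Price = 0.0259

Derivation:
PV(D) = D * exp(-r * t_d) = 0.0122 * 0.98695187 = 0.01204081
S_0' = S_0 - PV(D) = 0.9200 - 0.01204081 = 0.90795919
d1 = (ln(S_0'/K) + (r + sigma^2/2)*T) / (sigma*sqrt(T)) = 0.52912516
d2 = d1 - sigma*sqrt(T) = 0.38912516
exp(-rT) = 0.96753856
N(-d1) = 0.29835932; N(-d2) = 0.34859178
P = K * exp(-rT) * N(-d2) - S_0' * N(-d1) = 0.8800 * 0.96753856 * 0.34859178 - 0.90795919 * 0.29835932 = 0.0259


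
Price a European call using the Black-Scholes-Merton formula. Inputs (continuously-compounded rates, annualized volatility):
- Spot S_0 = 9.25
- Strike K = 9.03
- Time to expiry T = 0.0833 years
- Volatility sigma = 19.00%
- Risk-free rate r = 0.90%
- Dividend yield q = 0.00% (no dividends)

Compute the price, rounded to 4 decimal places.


d1 = (ln(S/K) + (r - q + 0.5*sigma^2) * T) / (sigma * sqrt(T)) = 0.48004637
d2 = d1 - sigma * sqrt(T) = 0.42520906
exp(-rT) = 0.99925058; exp(-qT) = 1.00000000
C = S_0 * exp(-qT) * N(d1) - K * exp(-rT) * N(d2)
N(d1) = 0.68440279; N(d2) = 0.66465786
C = 9.2500 * 1.00000000 * 0.68440279 - 9.0300 * 0.99925058 * 0.66465786 = 0.3334

Answer: Price = 0.3334


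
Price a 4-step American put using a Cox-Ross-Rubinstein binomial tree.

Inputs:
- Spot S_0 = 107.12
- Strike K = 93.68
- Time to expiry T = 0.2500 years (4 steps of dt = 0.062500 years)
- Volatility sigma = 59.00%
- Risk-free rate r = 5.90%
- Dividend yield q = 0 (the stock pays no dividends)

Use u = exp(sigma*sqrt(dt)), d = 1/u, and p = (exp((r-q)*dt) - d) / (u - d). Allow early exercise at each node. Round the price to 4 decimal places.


dt = T/N = 0.062500
u = exp(sigma*sqrt(dt)) = 1.158933; d = 1/u = 0.862862
p = (exp((r-q)*dt) - d) / (u - d) = 0.475669
Discount per step: exp(-r*dt) = 0.996319
Stock lattice S(k, i) with i counting down-moves:
  k=0: S(0,0) = 107.1200
  k=1: S(1,0) = 124.1449; S(1,1) = 92.4298
  k=2: S(2,0) = 143.8757; S(2,1) = 107.1200; S(2,2) = 79.7542
  k=3: S(3,0) = 166.7423; S(3,1) = 124.1449; S(3,2) = 92.4298; S(3,3) = 68.8169
  k=4: S(4,0) = 193.2432; S(4,1) = 143.8757; S(4,2) = 107.1200; S(4,3) = 79.7542; S(4,4) = 59.3795
Terminal payoffs V(N, i) = max(K - S_T, 0):
  V(4,0) = 0.000000; V(4,1) = 0.000000; V(4,2) = 0.000000; V(4,3) = 13.925776; V(4,4) = 34.300461
Backward induction: V(k, i) = exp(-r*dt) * [p * V(k+1, i) + (1-p) * V(k+1, i+1)]; then take max(V_cont, immediate exercise) for American.
  V(3,0) = exp(-r*dt) * [p*0.000000 + (1-p)*0.000000] = 0.000000; exercise = 0.000000; V(3,0) = max -> 0.000000
  V(3,1) = exp(-r*dt) * [p*0.000000 + (1-p)*0.000000] = 0.000000; exercise = 0.000000; V(3,1) = max -> 0.000000
  V(3,2) = exp(-r*dt) * [p*0.000000 + (1-p)*13.925776] = 7.274834; exercise = 1.250176; V(3,2) = max -> 7.274834
  V(3,3) = exp(-r*dt) * [p*13.925776 + (1-p)*34.300461] = 24.518267; exercise = 24.863076; V(3,3) = max -> 24.863076
  V(2,0) = exp(-r*dt) * [p*0.000000 + (1-p)*0.000000] = 0.000000; exercise = 0.000000; V(2,0) = max -> 0.000000
  V(2,1) = exp(-r*dt) * [p*0.000000 + (1-p)*7.274834] = 3.800378; exercise = 0.000000; V(2,1) = max -> 3.800378
  V(2,2) = exp(-r*dt) * [p*7.274834 + (1-p)*24.863076] = 16.436166; exercise = 13.925776; V(2,2) = max -> 16.436166
  V(1,0) = exp(-r*dt) * [p*0.000000 + (1-p)*3.800378] = 1.985320; exercise = 0.000000; V(1,0) = max -> 1.985320
  V(1,1) = exp(-r*dt) * [p*3.800378 + (1-p)*16.436166] = 10.387333; exercise = 1.250176; V(1,1) = max -> 10.387333
  V(0,0) = exp(-r*dt) * [p*1.985320 + (1-p)*10.387333] = 6.367229; exercise = 0.000000; V(0,0) = max -> 6.367229

Answer: Price = V(0,0) = 6.3672


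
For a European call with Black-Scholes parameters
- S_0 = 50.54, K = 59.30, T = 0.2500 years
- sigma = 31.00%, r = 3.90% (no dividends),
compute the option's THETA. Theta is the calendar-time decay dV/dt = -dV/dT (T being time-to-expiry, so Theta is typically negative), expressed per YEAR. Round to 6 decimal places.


d1 = -0.8908497035; d2 = -1.0458497035
phi(d1) = 0.2682743494; exp(-qT) = 1.0000000000; exp(-rT) = 0.9902973771
Theta = -S*exp(-qT)*phi(d1)*sigma/(2*sqrt(T)) - r*K*exp(-rT)*N(d2) + q*S*exp(-qT)*N(d1)
N(d1) = 0.1865049031; N(d2) = 0.1478152145; sqrt(T) = 0.5000000000
Term 1 = -50.5400 * 1.0000000000 * 0.2682743494 * 0.3100 / (2 * 0.5000000000) = -4.2031615418
Term 2 = -0.0390 * 59.3000 * 0.9902973771 * 0.1478152145 = -0.3385353831
Term 3 = 0 (no dividend yield, q = 0)
Theta = -4.2031615418 + (-0.3385353831) + (0.0000000000) = -4.541697

Answer: Theta = -4.541697


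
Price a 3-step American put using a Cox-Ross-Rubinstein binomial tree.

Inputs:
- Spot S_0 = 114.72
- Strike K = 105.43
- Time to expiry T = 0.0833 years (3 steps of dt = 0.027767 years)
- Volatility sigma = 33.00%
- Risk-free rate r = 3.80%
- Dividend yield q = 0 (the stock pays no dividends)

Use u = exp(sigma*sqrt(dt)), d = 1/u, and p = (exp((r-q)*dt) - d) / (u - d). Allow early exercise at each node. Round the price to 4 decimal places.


Answer: Price = V(0,0) = 1.0418

Derivation:
dt = T/N = 0.027767
u = exp(sigma*sqrt(dt)) = 1.056529; d = 1/u = 0.946496
p = (exp((r-q)*dt) - d) / (u - d) = 0.495850
Discount per step: exp(-r*dt) = 0.998945
Stock lattice S(k, i) with i counting down-moves:
  k=0: S(0,0) = 114.7200
  k=1: S(1,0) = 121.2050; S(1,1) = 108.5820
  k=2: S(2,0) = 128.0566; S(2,1) = 114.7200; S(2,2) = 102.7724
  k=3: S(3,0) = 135.2955; S(3,1) = 121.2050; S(3,2) = 108.5820; S(3,3) = 97.2736
Terminal payoffs V(N, i) = max(K - S_T, 0):
  V(3,0) = 0.000000; V(3,1) = 0.000000; V(3,2) = 0.000000; V(3,3) = 8.156424
Backward induction: V(k, i) = exp(-r*dt) * [p * V(k+1, i) + (1-p) * V(k+1, i+1)]; then take max(V_cont, immediate exercise) for American.
  V(2,0) = exp(-r*dt) * [p*0.000000 + (1-p)*0.000000] = 0.000000; exercise = 0.000000; V(2,0) = max -> 0.000000
  V(2,1) = exp(-r*dt) * [p*0.000000 + (1-p)*0.000000] = 0.000000; exercise = 0.000000; V(2,1) = max -> 0.000000
  V(2,2) = exp(-r*dt) * [p*0.000000 + (1-p)*8.156424] = 4.107721; exercise = 2.657647; V(2,2) = max -> 4.107721
  V(1,0) = exp(-r*dt) * [p*0.000000 + (1-p)*0.000000] = 0.000000; exercise = 0.000000; V(1,0) = max -> 0.000000
  V(1,1) = exp(-r*dt) * [p*0.000000 + (1-p)*4.107721] = 2.068722; exercise = 0.000000; V(1,1) = max -> 2.068722
  V(0,0) = exp(-r*dt) * [p*0.000000 + (1-p)*2.068722] = 1.041845; exercise = 0.000000; V(0,0) = max -> 1.041845


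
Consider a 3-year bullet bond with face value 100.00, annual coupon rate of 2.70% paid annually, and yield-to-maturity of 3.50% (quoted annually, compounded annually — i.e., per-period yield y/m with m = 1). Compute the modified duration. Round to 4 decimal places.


Answer: Modified duration = 2.8221

Derivation:
Coupon per period c = face * coupon_rate / m = 2.700000
Periods per year m = 1; per-period yield y/m = 0.035000
Number of cashflows N = 3
Cashflows (t years, CF_t, discount factor 1/(1+y/m)^(m*t), PV):
  t = 1.0000: CF_t = 2.700000, DF = 0.966184, PV = 2.608696
  t = 2.0000: CF_t = 2.700000, DF = 0.933511, PV = 2.520479
  t = 3.0000: CF_t = 102.700000, DF = 0.901943, PV = 92.629516
Price P = sum_t PV_t = 97.758690
First compute Macaulay numerator sum_t t * PV_t:
  t * PV_t at t = 1.0000: 2.608696
  t * PV_t at t = 2.0000: 5.040958
  t * PV_t at t = 3.0000: 277.888548
Macaulay duration D = 285.538201 / 97.758690 = 2.920847
Modified duration = D / (1 + y/m) = 2.920847 / (1 + 0.035000) = 2.822075


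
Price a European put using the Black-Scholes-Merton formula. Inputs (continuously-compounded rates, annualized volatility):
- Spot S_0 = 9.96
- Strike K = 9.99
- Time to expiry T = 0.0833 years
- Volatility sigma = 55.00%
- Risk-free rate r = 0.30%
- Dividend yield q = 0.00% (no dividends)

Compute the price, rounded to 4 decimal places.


d1 = (ln(S/K) + (r - q + 0.5*sigma^2) * T) / (sigma * sqrt(T)) = 0.06199780
d2 = d1 - sigma * sqrt(T) = -0.09674177
exp(-rT) = 0.99975013; exp(-qT) = 1.00000000
P = K * exp(-rT) * N(-d2) - S_0 * exp(-qT) * N(-d1)
N(-d1) = 0.47528229; N(-d2) = 0.53853426
P = 9.9900 * 0.99975013 * 0.53853426 - 9.9600 * 1.00000000 * 0.47528229 = 0.6448

Answer: Price = 0.6448


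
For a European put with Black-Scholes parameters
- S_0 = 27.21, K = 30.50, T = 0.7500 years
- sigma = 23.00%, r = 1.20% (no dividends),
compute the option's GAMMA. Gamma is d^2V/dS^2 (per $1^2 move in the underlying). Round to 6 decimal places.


Answer: Gamma = 0.067158

Derivation:
d1 = -0.4282665354; d2 = -0.6274523782
phi(d1) = 0.3639842630; exp(-qT) = 1.0000000000; exp(-rT) = 0.9910403788
Gamma = exp(-qT) * phi(d1) / (S * sigma * sqrt(T)) = 1.0000000000 * 0.3639842630 / (27.2100 * 0.2300 * 0.8660254038) = 0.067158


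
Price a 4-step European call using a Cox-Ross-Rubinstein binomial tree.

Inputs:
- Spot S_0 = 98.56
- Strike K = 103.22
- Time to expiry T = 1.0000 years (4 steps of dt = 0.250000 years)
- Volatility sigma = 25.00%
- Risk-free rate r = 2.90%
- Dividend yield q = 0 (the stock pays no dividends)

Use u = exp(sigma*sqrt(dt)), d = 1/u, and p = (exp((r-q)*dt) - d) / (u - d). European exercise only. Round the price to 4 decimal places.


dt = T/N = 0.250000
u = exp(sigma*sqrt(dt)) = 1.133148; d = 1/u = 0.882497
p = (exp((r-q)*dt) - d) / (u - d) = 0.497820
Discount per step: exp(-r*dt) = 0.992776
Stock lattice S(k, i) with i counting down-moves:
  k=0: S(0,0) = 98.5600
  k=1: S(1,0) = 111.6831; S(1,1) = 86.9789
  k=2: S(2,0) = 126.5535; S(2,1) = 98.5600; S(2,2) = 76.7586
  k=3: S(3,0) = 143.4040; S(3,1) = 111.6831; S(3,2) = 86.9789; S(3,3) = 67.7392
  k=4: S(4,0) = 162.4980; S(4,1) = 126.5535; S(4,2) = 98.5600; S(4,3) = 76.7586; S(4,4) = 59.7797
Terminal payoffs V(N, i) = max(S_T - K, 0):
  V(4,0) = 59.277968; V(4,1) = 23.333545; V(4,2) = 0.000000; V(4,3) = 0.000000; V(4,4) = 0.000000
Backward induction: V(k, i) = exp(-r*dt) * [p * V(k+1, i) + (1-p) * V(k+1, i+1)].
  V(3,0) = exp(-r*dt) * [p*59.277968 + (1-p)*23.333545] = 40.929593
  V(3,1) = exp(-r*dt) * [p*23.333545 + (1-p)*0.000000] = 11.532003
  V(3,2) = exp(-r*dt) * [p*0.000000 + (1-p)*0.000000] = 0.000000
  V(3,3) = exp(-r*dt) * [p*0.000000 + (1-p)*0.000000] = 0.000000
  V(2,0) = exp(-r*dt) * [p*40.929593 + (1-p)*11.532003] = 25.977698
  V(2,1) = exp(-r*dt) * [p*11.532003 + (1-p)*0.000000] = 5.699395
  V(2,2) = exp(-r*dt) * [p*0.000000 + (1-p)*0.000000] = 0.000000
  V(1,0) = exp(-r*dt) * [p*25.977698 + (1-p)*5.699395] = 15.680252
  V(1,1) = exp(-r*dt) * [p*5.699395 + (1-p)*0.000000] = 2.816779
  V(0,0) = exp(-r*dt) * [p*15.680252 + (1-p)*2.816779] = 9.153871

Answer: Price = V(0,0) = 9.1539


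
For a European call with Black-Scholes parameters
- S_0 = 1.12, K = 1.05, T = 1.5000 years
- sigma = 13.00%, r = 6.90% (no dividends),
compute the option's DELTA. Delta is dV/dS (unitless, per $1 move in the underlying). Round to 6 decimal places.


Answer: Delta = 0.871816

Derivation:
d1 = 1.1350151703; d2 = 0.9757983370
phi(d1) = 0.2094923090; exp(-qT) = 1.0000000000; exp(-rT) = 0.9016760227
N(d1) = 0.8718155189
Delta = exp(-qT) * N(d1) = 1.0000000000 * 0.8718155189 = 0.871816


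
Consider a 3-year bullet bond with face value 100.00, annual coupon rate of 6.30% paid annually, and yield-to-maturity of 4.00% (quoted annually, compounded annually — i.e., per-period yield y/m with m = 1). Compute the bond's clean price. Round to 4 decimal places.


Coupon per period c = face * coupon_rate / m = 6.300000
Periods per year m = 1; per-period yield y/m = 0.040000
Number of cashflows N = 3
Cashflows (t years, CF_t, discount factor 1/(1+y/m)^(m*t), PV):
  t = 1.0000: CF_t = 6.300000, DF = 0.961538, PV = 6.057692
  t = 2.0000: CF_t = 6.300000, DF = 0.924556, PV = 5.824704
  t = 3.0000: CF_t = 106.300000, DF = 0.888996, PV = 94.500313
Price P = sum_t PV_t = 106.382709

Answer: Price = 106.3827


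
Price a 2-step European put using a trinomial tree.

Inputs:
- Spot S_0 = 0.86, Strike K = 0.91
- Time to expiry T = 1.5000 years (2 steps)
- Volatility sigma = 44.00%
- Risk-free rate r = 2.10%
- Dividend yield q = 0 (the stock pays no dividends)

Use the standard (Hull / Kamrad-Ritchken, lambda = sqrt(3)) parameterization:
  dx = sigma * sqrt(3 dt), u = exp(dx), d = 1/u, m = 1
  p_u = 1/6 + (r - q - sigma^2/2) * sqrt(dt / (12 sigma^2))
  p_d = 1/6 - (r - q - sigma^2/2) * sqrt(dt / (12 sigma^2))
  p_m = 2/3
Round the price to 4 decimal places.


dt = T/N = 0.750000; dx = sigma*sqrt(3*dt) = 0.660000
u = exp(dx) = 1.934792; d = 1/u = 0.516851
p_u = 0.123598, p_m = 0.666667, p_d = 0.209735
Discount per step: exp(-r*dt) = 0.984373
Stock lattice S(k, j) with j the centered position index:
  k=0: S(0,+0) = 0.8600
  k=1: S(1,-1) = 0.4445; S(1,+0) = 0.8600; S(1,+1) = 1.6639
  k=2: S(2,-2) = 0.2297; S(2,-1) = 0.4445; S(2,+0) = 0.8600; S(2,+1) = 1.6639; S(2,+2) = 3.2193
Terminal payoffs V(N, j) = max(K - S_T, 0):
  V(2,-2) = 0.680264; V(2,-1) = 0.465508; V(2,+0) = 0.050000; V(2,+1) = 0.000000; V(2,+2) = 0.000000
Backward induction: V(k, j) = exp(-r*dt) * [p_u * V(k+1, j+1) + p_m * V(k+1, j) + p_d * V(k+1, j-1)]
  V(1,-1) = exp(-r*dt) * [p_u*0.050000 + p_m*0.465508 + p_d*0.680264] = 0.452018
  V(1,+0) = exp(-r*dt) * [p_u*0.000000 + p_m*0.050000 + p_d*0.465508] = 0.128920
  V(1,+1) = exp(-r*dt) * [p_u*0.000000 + p_m*0.000000 + p_d*0.050000] = 0.010323
  V(0,+0) = exp(-r*dt) * [p_u*0.010323 + p_m*0.128920 + p_d*0.452018] = 0.179182

Answer: Price = V(0,0) = 0.1792


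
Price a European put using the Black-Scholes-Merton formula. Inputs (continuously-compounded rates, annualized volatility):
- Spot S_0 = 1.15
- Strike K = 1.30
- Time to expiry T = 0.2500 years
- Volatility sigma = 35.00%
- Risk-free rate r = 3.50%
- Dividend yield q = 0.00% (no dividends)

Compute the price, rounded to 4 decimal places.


d1 = (ln(S/K) + (r - q + 0.5*sigma^2) * T) / (sigma * sqrt(T)) = -0.56308470
d2 = d1 - sigma * sqrt(T) = -0.73808470
exp(-rT) = 0.99128817; exp(-qT) = 1.00000000
P = K * exp(-rT) * N(-d2) - S_0 * exp(-qT) * N(-d1)
N(-d1) = 0.71331139; N(-d2) = 0.76976851
P = 1.3000 * 0.99128817 * 0.76976851 - 1.1500 * 1.00000000 * 0.71331139 = 0.1717

Answer: Price = 0.1717


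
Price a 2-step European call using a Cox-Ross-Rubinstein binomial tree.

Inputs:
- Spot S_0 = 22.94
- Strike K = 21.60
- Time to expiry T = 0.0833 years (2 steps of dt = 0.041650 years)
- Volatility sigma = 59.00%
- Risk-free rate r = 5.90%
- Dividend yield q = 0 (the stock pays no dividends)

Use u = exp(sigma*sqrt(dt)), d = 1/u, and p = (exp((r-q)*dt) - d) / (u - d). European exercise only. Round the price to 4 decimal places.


Answer: Price = V(0,0) = 2.4059

Derivation:
dt = T/N = 0.041650
u = exp(sigma*sqrt(dt)) = 1.127958; d = 1/u = 0.886558
p = (exp((r-q)*dt) - d) / (u - d) = 0.480126
Discount per step: exp(-r*dt) = 0.997546
Stock lattice S(k, i) with i counting down-moves:
  k=0: S(0,0) = 22.9400
  k=1: S(1,0) = 25.8754; S(1,1) = 20.3376
  k=2: S(2,0) = 29.1863; S(2,1) = 22.9400; S(2,2) = 18.0305
Terminal payoffs V(N, i) = max(S_T - K, 0):
  V(2,0) = 7.586329; V(2,1) = 1.340000; V(2,2) = 0.000000
Backward induction: V(k, i) = exp(-r*dt) * [p * V(k+1, i) + (1-p) * V(k+1, i+1)].
  V(1,0) = exp(-r*dt) * [p*7.586329 + (1-p)*1.340000] = 4.328376
  V(1,1) = exp(-r*dt) * [p*1.340000 + (1-p)*0.000000] = 0.641790
  V(0,0) = exp(-r*dt) * [p*4.328376 + (1-p)*0.641790] = 2.405897


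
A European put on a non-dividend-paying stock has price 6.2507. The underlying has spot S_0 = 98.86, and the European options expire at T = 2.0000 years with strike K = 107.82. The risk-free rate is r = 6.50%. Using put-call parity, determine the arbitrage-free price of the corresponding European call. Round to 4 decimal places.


Answer: Call price = 10.4345

Derivation:
Put-call parity: C - P = S_0 * exp(-qT) - K * exp(-rT).
S_0 * exp(-qT) = 98.8600 * 1.00000000 = 98.86000000
K * exp(-rT) = 107.8200 * 0.87809543 = 94.67624936
C = P + S*exp(-qT) - K*exp(-rT)
C = 6.2507 + 98.86000000 - 94.67624936 = 10.4345


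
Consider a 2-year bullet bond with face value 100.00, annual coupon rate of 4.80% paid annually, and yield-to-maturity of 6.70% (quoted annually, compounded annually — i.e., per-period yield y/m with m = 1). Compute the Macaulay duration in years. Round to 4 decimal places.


Coupon per period c = face * coupon_rate / m = 4.800000
Periods per year m = 1; per-period yield y/m = 0.067000
Number of cashflows N = 2
Cashflows (t years, CF_t, discount factor 1/(1+y/m)^(m*t), PV):
  t = 1.0000: CF_t = 4.800000, DF = 0.937207, PV = 4.498594
  t = 2.0000: CF_t = 104.800000, DF = 0.878357, PV = 92.051834
Price P = sum_t PV_t = 96.550428
Macaulay numerator sum_t t * PV_t:
  t * PV_t at t = 1.0000: 4.498594
  t * PV_t at t = 2.0000: 184.103667
Macaulay duration D = (sum_t t * PV_t) / P = 188.602261 / 96.550428 = 1.953407

Answer: Macaulay duration = 1.9534 years


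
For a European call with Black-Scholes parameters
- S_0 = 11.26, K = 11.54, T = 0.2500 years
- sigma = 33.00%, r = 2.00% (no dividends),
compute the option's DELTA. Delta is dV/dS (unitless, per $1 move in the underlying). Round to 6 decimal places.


d1 = -0.0360614447; d2 = -0.2010614447
phi(d1) = 0.3986829669; exp(-qT) = 1.0000000000; exp(-rT) = 0.9950124792
N(d1) = 0.4856166825
Delta = exp(-qT) * N(d1) = 1.0000000000 * 0.4856166825 = 0.485617

Answer: Delta = 0.485617


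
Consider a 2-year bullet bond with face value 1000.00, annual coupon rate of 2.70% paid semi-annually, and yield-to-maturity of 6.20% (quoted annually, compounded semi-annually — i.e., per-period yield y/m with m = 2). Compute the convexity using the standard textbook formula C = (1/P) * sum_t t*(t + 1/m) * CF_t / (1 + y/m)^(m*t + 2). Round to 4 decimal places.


Answer: Convexity = 4.5751

Derivation:
Coupon per period c = face * coupon_rate / m = 13.500000
Periods per year m = 2; per-period yield y/m = 0.031000
Number of cashflows N = 4
Cashflows (t years, CF_t, discount factor 1/(1+y/m)^(m*t), PV):
  t = 0.5000: CF_t = 13.500000, DF = 0.969932, PV = 13.094083
  t = 1.0000: CF_t = 13.500000, DF = 0.940768, PV = 12.700372
  t = 1.5000: CF_t = 13.500000, DF = 0.912481, PV = 12.318498
  t = 2.0000: CF_t = 1013.500000, DF = 0.885045, PV = 896.993079
Price P = sum_t PV_t = 935.106032
Convexity numerator sum_t t*(t + 1/m) * CF_t / (1+y/m)^(m*t + 2):
  t = 0.5000: term = 6.159249
  t = 1.0000: term = 17.922161
  t = 1.5000: term = 34.766558
  t = 2.0000: term = 4219.313213
Convexity = (1/P) * sum = 4278.161181 / 935.106032 = 4.575055


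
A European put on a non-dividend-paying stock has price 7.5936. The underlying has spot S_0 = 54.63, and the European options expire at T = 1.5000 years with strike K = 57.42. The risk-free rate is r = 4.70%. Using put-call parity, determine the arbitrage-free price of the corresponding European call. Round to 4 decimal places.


Answer: Call price = 8.7123

Derivation:
Put-call parity: C - P = S_0 * exp(-qT) - K * exp(-rT).
S_0 * exp(-qT) = 54.6300 * 1.00000000 = 54.63000000
K * exp(-rT) = 57.4200 * 0.93192774 = 53.51129080
C = P + S*exp(-qT) - K*exp(-rT)
C = 7.5936 + 54.63000000 - 53.51129080 = 8.7123


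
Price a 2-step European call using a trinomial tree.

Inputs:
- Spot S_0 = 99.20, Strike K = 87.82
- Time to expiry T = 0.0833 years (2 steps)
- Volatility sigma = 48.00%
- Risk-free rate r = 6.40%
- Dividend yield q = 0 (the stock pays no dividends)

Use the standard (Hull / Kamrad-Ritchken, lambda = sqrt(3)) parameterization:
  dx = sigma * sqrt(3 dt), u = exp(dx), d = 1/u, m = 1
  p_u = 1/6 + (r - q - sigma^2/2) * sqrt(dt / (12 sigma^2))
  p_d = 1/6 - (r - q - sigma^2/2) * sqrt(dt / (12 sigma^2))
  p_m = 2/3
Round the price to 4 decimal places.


dt = T/N = 0.041650; dx = sigma*sqrt(3*dt) = 0.169672
u = exp(dx) = 1.184916; d = 1/u = 0.843942
p_u = 0.160383, p_m = 0.666667, p_d = 0.172951
Discount per step: exp(-r*dt) = 0.997338
Stock lattice S(k, j) with j the centered position index:
  k=0: S(0,+0) = 99.2000
  k=1: S(1,-1) = 83.7190; S(1,+0) = 99.2000; S(1,+1) = 117.5436
  k=2: S(2,-2) = 70.6540; S(2,-1) = 83.7190; S(2,+0) = 99.2000; S(2,+1) = 117.5436; S(2,+2) = 139.2793
Terminal payoffs V(N, j) = max(S_T - K, 0):
  V(2,-2) = 0.000000; V(2,-1) = 0.000000; V(2,+0) = 11.380000; V(2,+1) = 29.723643; V(2,+2) = 51.459315
Backward induction: V(k, j) = exp(-r*dt) * [p_u * V(k+1, j+1) + p_m * V(k+1, j) + p_d * V(k+1, j-1)]
  V(1,-1) = exp(-r*dt) * [p_u*11.380000 + p_m*0.000000 + p_d*0.000000] = 1.820295
  V(1,+0) = exp(-r*dt) * [p_u*29.723643 + p_m*11.380000 + p_d*0.000000] = 12.320933
  V(1,+1) = exp(-r*dt) * [p_u*51.459315 + p_m*29.723643 + p_d*11.380000] = 29.957157
  V(0,+0) = exp(-r*dt) * [p_u*29.957157 + p_m*12.320933 + p_d*1.820295] = 13.297887

Answer: Price = V(0,0) = 13.2979
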